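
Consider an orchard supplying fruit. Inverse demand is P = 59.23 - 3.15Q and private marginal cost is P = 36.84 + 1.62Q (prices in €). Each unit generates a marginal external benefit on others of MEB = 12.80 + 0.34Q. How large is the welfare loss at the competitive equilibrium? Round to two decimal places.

DWL = €23.39

Market equilibrium (private): 36.84 + 1.62Q = 59.23 - 3.15Q → Q_m = 4.6939.
Social marginal cost = private MC − MEB = 24.04 + 1.28Q.
Set SMC = demand: 24.04 + 1.28Q = 59.23 - 3.15Q → Q* = 7.9436.
Height of the DWL triangle at Q_m is demand(Q_m) − SMC(Q_m) = MEB(Q_m) = 14.3959.
DWL = ½ × 3.2497 × 14.3959 = 23.3912.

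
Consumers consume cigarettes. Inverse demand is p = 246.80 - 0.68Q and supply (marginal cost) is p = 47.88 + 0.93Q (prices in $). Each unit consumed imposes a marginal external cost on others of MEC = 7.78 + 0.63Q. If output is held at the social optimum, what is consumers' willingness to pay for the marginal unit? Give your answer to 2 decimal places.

Social marginal benefit = demand − MEC = 239.02 - 1.31Q.
Set SMB = MC: 239.02 - 1.31Q = 47.88 + 0.93Q → Q* = 85.3304.
Consumer price on the demand curve at Q*: 246.80 − 0.68×85.3304 = 188.7753.

P = $188.78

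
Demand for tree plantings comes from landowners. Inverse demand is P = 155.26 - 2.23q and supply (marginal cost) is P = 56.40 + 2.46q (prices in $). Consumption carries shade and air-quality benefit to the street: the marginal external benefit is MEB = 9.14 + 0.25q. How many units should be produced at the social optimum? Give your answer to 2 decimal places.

Social marginal benefit = demand + MEB = 164.40 - 1.98q.
Set SMB = MC: 164.40 - 1.98q = 56.40 + 2.46q → q* = 24.3243.

q* = 24.32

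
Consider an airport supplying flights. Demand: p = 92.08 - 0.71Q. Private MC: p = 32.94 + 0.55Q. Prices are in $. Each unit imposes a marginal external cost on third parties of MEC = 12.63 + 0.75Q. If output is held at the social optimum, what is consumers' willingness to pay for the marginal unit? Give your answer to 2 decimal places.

Social marginal cost = private MC + MEC = 45.57 + 1.30Q.
Set SMC = demand: 45.57 + 1.30Q = 92.08 - 0.71Q → Q* = 23.1393.
Consumer price on the demand curve at Q*: 92.08 − 0.71×23.1393 = 75.6511.

P = $75.65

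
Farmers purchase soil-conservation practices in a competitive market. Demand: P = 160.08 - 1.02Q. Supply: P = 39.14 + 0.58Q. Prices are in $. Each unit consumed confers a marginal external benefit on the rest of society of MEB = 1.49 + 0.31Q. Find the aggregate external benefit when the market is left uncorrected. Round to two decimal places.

Market equilibrium (private): 39.14 + 0.58Q = 160.08 - 1.02Q → Q_m = 75.5875.
Total external benefit = ∫₀^{Q_m} (1.49 + 0.31Q) dQ = 1.49×75.5875 + ½×0.31×75.5875² = 998.2132.

$998.21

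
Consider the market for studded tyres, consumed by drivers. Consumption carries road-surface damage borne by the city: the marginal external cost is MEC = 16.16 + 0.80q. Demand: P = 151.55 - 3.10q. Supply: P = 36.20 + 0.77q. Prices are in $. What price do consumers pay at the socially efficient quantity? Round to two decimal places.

Social marginal benefit = demand − MEC = 135.39 - 3.90q.
Set SMB = MC: 135.39 - 3.90q = 36.20 + 0.77q → q* = 21.2398.
Consumer price on the demand curve at q*: 151.55 − 3.10×21.2398 = 85.7066.

P = $85.71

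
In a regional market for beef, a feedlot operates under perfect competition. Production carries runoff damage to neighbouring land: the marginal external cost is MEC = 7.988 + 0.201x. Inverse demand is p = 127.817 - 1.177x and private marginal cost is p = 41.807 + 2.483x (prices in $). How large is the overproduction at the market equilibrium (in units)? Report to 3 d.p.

Market equilibrium (private): 41.807 + 2.483x = 127.817 - 1.177x → x_m = 23.5000.
Social marginal cost = private MC + MEC = 49.795 + 2.684x.
Set SMC = demand: 49.795 + 2.684x = 127.817 - 1.177x → x* = 20.2077.
Gap = |23.5000 − 20.2077| = 3.2923.

3.292 units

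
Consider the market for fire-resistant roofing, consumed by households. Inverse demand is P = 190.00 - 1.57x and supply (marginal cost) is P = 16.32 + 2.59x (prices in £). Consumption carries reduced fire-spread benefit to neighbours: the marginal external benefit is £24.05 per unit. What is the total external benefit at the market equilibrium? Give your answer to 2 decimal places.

Market equilibrium (private): 16.32 + 2.59x = 190.00 - 1.57x → x_m = 41.7500.
Total external benefit = MEB × x_m = 24.05 × 41.7500 = 1004.0875.

£1004.09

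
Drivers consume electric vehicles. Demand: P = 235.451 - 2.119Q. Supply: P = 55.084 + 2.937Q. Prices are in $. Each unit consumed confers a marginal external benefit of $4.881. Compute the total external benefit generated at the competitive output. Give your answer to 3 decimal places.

$174.124

Market equilibrium (private): 55.084 + 2.937Q = 235.451 - 2.119Q → Q_m = 35.6739.
Total external benefit = MEB × Q_m = 4.881 × 35.6739 = 174.1243.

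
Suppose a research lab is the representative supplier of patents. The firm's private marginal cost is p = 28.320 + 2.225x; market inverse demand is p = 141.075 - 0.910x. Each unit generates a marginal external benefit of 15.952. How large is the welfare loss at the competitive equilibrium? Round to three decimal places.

Market equilibrium (private): 28.320 + 2.225x = 141.075 - 0.910x → x_m = 35.9665.
Social marginal cost = private MC − MEB = 12.368 + 2.225x.
Set SMC = demand: 12.368 + 2.225x = 141.075 - 0.910x → x* = 41.0549.
Height of the DWL triangle at x_m is demand(x_m) − SMC(x_m) = MEB(x_m) = 15.9520.
DWL = ½ × 5.0884 × 15.9520 = 40.5851.

DWL = 40.585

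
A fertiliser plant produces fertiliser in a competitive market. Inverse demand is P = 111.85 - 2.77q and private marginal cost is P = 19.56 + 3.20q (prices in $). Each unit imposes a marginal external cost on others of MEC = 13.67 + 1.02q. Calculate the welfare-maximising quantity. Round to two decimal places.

q* = 11.25

Social marginal cost = private MC + MEC = 33.23 + 4.22q.
Set SMC = demand: 33.23 + 4.22q = 111.85 - 2.77q → q* = 11.2475.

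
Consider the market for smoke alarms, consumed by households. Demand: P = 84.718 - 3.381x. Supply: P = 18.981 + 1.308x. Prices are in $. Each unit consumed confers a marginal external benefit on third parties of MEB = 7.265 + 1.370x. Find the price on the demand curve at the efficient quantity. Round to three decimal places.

Social marginal benefit = demand + MEB = 91.983 - 2.011x.
Set SMB = MC: 91.983 - 2.011x = 18.981 + 1.308x → x* = 21.9952.
Consumer price on the demand curve at x*: 84.718 − 3.381×21.9952 = 10.3522.

P = $10.352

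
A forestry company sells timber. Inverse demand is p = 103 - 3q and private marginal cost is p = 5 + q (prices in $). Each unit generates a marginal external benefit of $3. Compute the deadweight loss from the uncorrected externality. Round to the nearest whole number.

Market equilibrium (private): 5 + q = 103 - 3q → q_m = 24.5000.
Social marginal cost = private MC − MEB = 2 + q.
Set SMC = demand: 2 + q = 103 - 3q → q* = 25.2500.
The welfare-loss triangle has base |q_m − q*| and height MEB(q_m) (the vertical gap between SMC and demand is zero at q* and MEB at q_m).
DWL = ½ × 0.7500 × 3.0000 = 1.1250.

DWL = $1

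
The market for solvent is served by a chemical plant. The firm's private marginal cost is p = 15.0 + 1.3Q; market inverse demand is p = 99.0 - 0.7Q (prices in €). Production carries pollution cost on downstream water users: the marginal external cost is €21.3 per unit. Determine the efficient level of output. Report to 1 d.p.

Social marginal cost = private MC + MEC = 36.3 + 1.3Q.
Set SMC = demand: 36.3 + 1.3Q = 99.0 - 0.7Q → Q* = 31.3500.

Q* = 31.4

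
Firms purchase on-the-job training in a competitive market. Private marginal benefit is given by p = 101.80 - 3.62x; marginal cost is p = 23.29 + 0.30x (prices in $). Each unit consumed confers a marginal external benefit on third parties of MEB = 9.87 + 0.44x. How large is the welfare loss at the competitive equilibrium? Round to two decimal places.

DWL = $50.15

Market equilibrium (private): 23.29 + 0.30x = 101.80 - 3.62x → x_m = 20.0281.
Social marginal benefit = demand + MEB = 111.67 - 3.18x.
Set SMB = MC: 111.67 - 3.18x = 23.29 + 0.30x → x* = 25.3966.
Between x* and x_m the wedge SMB − MC runs linearly from 0 to MEB(x_m), so the loss is a triangle.
DWL = ½ × 5.3685 × 18.6823 = 50.1480.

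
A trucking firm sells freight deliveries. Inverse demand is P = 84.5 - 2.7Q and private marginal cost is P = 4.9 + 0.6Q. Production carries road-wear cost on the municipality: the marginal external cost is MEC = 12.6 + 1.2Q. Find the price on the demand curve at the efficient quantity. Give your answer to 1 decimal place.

Social marginal cost = private MC + MEC = 17.5 + 1.8Q.
Set SMC = demand: 17.5 + 1.8Q = 84.5 - 2.7Q → Q* = 14.8889.
Consumer price on the demand curve at Q*: 84.5 − 2.7×14.8889 = 44.3000.

P = 44.3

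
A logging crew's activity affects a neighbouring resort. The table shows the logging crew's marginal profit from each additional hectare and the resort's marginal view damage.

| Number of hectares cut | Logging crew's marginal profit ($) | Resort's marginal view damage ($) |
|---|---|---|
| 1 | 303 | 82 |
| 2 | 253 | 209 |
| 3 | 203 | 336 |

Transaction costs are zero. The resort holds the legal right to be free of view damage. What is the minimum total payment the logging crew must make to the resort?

$291

Efficient level: marginal profit ≥ marginal view damage through level 2, so k* = 2.
With the resort holding the right, the logging crew must at least compensate total damage at k*: 82 + 209 = 291.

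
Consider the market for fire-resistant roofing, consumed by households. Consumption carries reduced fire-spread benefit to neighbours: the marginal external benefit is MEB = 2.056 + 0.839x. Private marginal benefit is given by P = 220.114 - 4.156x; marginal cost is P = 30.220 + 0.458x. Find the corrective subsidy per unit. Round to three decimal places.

subsidy = 44.717 per unit

Social marginal benefit = demand + MEB = 222.170 - 3.317x.
Set SMB = MC: 222.170 - 3.317x = 30.220 + 0.458x → x* = 50.8477.
The Pigouvian subsidy equals MEB at x*: 2.056 + 0.839×50.8477 = 44.7172.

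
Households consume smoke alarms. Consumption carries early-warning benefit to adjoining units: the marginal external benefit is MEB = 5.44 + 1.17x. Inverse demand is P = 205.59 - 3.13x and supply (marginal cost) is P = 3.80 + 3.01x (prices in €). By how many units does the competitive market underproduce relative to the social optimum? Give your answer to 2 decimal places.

8.83 units

Market equilibrium (private): 3.80 + 3.01x = 205.59 - 3.13x → x_m = 32.8648.
Social marginal benefit = demand + MEB = 211.03 - 1.96x.
Set SMB = MC: 211.03 - 1.96x = 3.80 + 3.01x → x* = 41.6962.
Gap = |32.8648 − 41.6962| = 8.8314.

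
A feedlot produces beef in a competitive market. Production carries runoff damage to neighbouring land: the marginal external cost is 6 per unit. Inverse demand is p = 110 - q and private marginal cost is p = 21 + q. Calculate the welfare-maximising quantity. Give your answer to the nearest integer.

q* = 42

Social marginal cost = private MC + MEC = 27 + q.
Set SMC = demand: 27 + q = 110 - q → q* = 41.5000.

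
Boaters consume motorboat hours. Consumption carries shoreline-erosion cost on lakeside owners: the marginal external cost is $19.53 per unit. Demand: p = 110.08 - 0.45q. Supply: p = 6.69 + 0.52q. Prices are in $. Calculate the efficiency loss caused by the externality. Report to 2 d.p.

DWL = $196.61

Market equilibrium (private): 6.69 + 0.52q = 110.08 - 0.45q → q_m = 106.5876.
Social marginal benefit = demand − MEC = 90.55 - 0.45q.
Set SMB = MC: 90.55 - 0.45q = 6.69 + 0.52q → q* = 86.4536.
The loss is the area between SMB and MC from q* to q_m; with linear curves that's a triangle of height MEC(q_m).
DWL = ½ × 20.1340 × 19.5300 = 196.6085.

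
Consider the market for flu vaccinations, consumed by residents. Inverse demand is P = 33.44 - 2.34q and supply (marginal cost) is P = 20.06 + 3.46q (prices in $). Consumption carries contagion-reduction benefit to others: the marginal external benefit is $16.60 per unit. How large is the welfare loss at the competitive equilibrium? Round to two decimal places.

Market equilibrium (private): 20.06 + 3.46q = 33.44 - 2.34q → q_m = 2.3069.
Social marginal benefit = demand + MEB = 50.04 - 2.34q.
Set SMB = MC: 50.04 - 2.34q = 20.06 + 3.46q → q* = 5.1690.
Height of the DWL triangle at q_m is SMB(q_m) − MC(q_m) = MEB(q_m) = 16.6000.
DWL = ½ × 2.8621 × 16.6000 = 23.7554.

DWL = $23.76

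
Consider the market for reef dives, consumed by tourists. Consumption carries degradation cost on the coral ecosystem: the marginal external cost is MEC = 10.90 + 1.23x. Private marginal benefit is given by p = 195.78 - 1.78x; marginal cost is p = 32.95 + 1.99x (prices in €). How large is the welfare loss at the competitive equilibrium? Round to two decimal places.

DWL = €409.92

Market equilibrium (private): 32.95 + 1.99x = 195.78 - 1.78x → x_m = 43.1910.
Social marginal benefit = demand − MEC = 184.88 - 3.01x.
Set SMB = MC: 184.88 - 3.01x = 32.95 + 1.99x → x* = 30.3860.
Between x* and x_m the wedge MC − SMB runs linearly from 0 to MEC(x_m), so the loss is a triangle.
DWL = ½ × 12.8050 × 64.0249 = 409.9194.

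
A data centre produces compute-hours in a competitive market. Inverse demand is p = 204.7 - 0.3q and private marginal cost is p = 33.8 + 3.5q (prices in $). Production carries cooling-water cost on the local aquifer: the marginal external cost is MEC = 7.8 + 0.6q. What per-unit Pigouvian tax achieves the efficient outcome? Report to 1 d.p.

Social marginal cost = private MC + MEC = 41.6 + 4.1q.
Set SMC = demand: 41.6 + 4.1q = 204.7 - 0.3q → q* = 37.0682.
The Pigouvian tax equals MEC at q*: 7.8 + 0.6×37.0682 = 30.0409.

tax = $30.0 per unit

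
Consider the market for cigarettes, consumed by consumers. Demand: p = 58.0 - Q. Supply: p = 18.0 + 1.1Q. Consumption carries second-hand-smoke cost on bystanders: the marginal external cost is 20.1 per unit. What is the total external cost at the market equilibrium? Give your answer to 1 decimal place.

Market equilibrium (private): 18.0 + 1.1Q = 58.0 - Q → Q_m = 19.0476.
Total external cost = MEC × Q_m = 20.1 × 19.0476 = 382.8568.

382.9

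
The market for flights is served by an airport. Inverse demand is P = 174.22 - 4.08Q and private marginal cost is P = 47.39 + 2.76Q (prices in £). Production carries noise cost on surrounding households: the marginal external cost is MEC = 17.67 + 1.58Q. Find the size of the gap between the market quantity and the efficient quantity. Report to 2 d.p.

Market equilibrium (private): 47.39 + 2.76Q = 174.22 - 4.08Q → Q_m = 18.5424.
Social marginal cost = private MC + MEC = 65.06 + 4.34Q.
Set SMC = demand: 65.06 + 4.34Q = 174.22 - 4.08Q → Q* = 12.9644.
Gap = |18.5424 − 12.9644| = 5.5780.

5.58 units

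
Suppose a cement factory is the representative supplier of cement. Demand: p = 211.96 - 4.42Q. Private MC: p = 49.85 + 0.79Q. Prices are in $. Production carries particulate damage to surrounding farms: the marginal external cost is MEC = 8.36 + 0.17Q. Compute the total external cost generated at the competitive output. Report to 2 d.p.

Market equilibrium (private): 49.85 + 0.79Q = 211.96 - 4.42Q → Q_m = 31.1152.
Total external cost = ∫₀^{Q_m} (8.36 + 0.17Q) dQ = 8.36×31.1152 + ½×0.17×31.1152² = 342.4163.

$342.42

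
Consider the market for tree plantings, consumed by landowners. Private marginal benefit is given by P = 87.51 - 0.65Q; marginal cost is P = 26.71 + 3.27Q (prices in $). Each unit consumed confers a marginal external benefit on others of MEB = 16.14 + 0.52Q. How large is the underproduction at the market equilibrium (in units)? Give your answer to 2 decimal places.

Market equilibrium (private): 26.71 + 3.27Q = 87.51 - 0.65Q → Q_m = 15.5102.
Social marginal benefit = demand + MEB = 103.65 - 0.13Q.
Set SMB = MC: 103.65 - 0.13Q = 26.71 + 3.27Q → Q* = 22.6294.
Gap = |15.5102 − 22.6294| = 7.1192.

7.12 units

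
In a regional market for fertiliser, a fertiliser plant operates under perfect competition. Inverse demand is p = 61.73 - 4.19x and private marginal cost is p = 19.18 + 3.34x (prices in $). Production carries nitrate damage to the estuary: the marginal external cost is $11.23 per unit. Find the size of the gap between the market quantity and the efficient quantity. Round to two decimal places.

1.49 units

Market equilibrium (private): 19.18 + 3.34x = 61.73 - 4.19x → x_m = 5.6507.
Social marginal cost = private MC + MEC = 30.41 + 3.34x.
Set SMC = demand: 30.41 + 3.34x = 61.73 - 4.19x → x* = 4.1594.
Gap = |5.6507 − 4.1594| = 1.4913.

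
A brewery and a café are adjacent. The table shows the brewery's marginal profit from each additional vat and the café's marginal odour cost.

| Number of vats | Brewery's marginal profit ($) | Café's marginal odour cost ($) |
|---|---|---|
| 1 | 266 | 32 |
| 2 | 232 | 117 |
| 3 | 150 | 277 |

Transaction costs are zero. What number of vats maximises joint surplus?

2

Bargaining reaches the level where marginal profit last exceeds marginal odour cost.
That holds through level 2 (232 ≥ 117) but not at 3 (150 < 277).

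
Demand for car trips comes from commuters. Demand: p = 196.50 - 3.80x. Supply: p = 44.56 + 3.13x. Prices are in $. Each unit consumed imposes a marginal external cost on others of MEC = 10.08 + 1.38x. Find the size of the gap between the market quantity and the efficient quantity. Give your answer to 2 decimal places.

4.85 units

Market equilibrium (private): 44.56 + 3.13x = 196.50 - 3.80x → x_m = 21.9250.
Social marginal benefit = demand − MEC = 186.42 - 5.18x.
Set SMB = MC: 186.42 - 5.18x = 44.56 + 3.13x → x* = 17.0710.
Gap = |21.9250 − 17.0710| = 4.8540.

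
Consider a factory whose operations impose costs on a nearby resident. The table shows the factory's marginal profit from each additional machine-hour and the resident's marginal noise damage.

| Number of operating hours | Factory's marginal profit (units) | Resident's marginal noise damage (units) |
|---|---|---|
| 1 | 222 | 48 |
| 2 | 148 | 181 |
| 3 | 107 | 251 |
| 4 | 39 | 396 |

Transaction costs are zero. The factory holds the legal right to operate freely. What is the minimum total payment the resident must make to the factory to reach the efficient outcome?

Left alone the factory would choose level 4 (marginal profit stays positive).
Efficient level: k* = 1 (marginal profit ≥ marginal noise damage through 1).
The resident must at least cover the factory's forgone profit from cutting 4→1: 148 + 107 + 39 = 294.

294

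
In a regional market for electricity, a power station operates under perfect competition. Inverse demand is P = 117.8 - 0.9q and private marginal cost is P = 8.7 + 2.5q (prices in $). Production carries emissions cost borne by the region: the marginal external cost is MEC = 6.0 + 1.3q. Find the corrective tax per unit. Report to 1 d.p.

tax = $34.5 per unit

Social marginal cost = private MC + MEC = 14.7 + 3.8q.
Set SMC = demand: 14.7 + 3.8q = 117.8 - 0.9q → q* = 21.9362.
The Pigouvian tax equals MEC at q*: 6.0 + 1.3×21.9362 = 34.5171.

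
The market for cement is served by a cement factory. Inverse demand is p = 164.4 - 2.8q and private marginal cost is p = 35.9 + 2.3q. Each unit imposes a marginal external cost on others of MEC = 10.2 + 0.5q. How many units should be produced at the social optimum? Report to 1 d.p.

q* = 21.1

Social marginal cost = private MC + MEC = 46.1 + 2.8q.
Set SMC = demand: 46.1 + 2.8q = 164.4 - 2.8q → q* = 21.1250.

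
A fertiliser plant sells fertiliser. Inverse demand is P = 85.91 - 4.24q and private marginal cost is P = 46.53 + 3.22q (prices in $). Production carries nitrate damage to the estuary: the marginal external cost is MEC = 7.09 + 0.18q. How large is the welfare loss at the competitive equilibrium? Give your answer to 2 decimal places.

Market equilibrium (private): 46.53 + 3.22q = 85.91 - 4.24q → q_m = 5.2788.
Social marginal cost = private MC + MEC = 53.62 + 3.40q.
Set SMC = demand: 53.62 + 3.40q = 85.91 - 4.24q → q* = 4.2264.
Between q* and q_m the wedge SMC − demand runs linearly from 0 to MEC(q_m), so the loss is a triangle.
DWL = ½ × 1.0524 × 8.0402 = 4.2308.

DWL = $4.23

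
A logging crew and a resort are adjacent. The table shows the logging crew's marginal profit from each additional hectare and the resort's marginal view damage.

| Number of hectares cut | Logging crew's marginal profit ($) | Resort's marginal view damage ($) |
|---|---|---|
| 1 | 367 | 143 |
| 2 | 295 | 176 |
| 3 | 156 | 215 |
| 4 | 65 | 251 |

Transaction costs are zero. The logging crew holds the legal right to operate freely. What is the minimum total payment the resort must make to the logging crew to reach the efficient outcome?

$221

Left alone the logging crew would choose level 4 (marginal profit stays positive).
Efficient level: k* = 2 (marginal profit ≥ marginal view damage through 2).
The resort must at least cover the logging crew's forgone profit from cutting 4→2: 156 + 65 = 221.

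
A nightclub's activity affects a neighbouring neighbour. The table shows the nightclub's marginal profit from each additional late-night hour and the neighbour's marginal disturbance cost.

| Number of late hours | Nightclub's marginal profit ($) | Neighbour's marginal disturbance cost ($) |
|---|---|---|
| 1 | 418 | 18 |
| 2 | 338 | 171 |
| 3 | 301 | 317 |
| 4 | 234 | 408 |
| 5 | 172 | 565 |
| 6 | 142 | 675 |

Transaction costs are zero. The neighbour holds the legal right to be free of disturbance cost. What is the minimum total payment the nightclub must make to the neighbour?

Efficient level: marginal profit ≥ marginal disturbance cost through level 2, so k* = 2.
With the neighbour holding the right, the nightclub must at least compensate total damage at k*: 18 + 171 = 189.

$189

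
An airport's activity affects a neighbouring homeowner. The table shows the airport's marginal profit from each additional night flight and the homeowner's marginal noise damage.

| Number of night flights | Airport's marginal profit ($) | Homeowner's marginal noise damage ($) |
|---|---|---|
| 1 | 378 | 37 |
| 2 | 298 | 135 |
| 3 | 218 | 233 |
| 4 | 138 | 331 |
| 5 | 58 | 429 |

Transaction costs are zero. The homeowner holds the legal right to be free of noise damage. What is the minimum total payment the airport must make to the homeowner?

Efficient level: marginal profit ≥ marginal noise damage through level 2, so k* = 2.
With the homeowner holding the right, the airport must at least compensate total damage at k*: 37 + 135 = 172.

$172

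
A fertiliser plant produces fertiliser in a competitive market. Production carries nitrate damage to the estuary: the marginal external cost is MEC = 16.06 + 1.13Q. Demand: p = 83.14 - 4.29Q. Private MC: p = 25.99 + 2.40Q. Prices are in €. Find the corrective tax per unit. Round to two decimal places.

Social marginal cost = private MC + MEC = 42.05 + 3.53Q.
Set SMC = demand: 42.05 + 3.53Q = 83.14 - 4.29Q → Q* = 5.2545.
The Pigouvian tax equals MEC at Q*: 16.06 + 1.13×5.2545 = 21.9976.

tax = €22.00 per unit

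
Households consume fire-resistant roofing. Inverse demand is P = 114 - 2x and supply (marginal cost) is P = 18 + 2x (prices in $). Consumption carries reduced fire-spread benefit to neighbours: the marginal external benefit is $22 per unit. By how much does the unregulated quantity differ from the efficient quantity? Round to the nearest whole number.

6 units

Market equilibrium (private): 18 + 2x = 114 - 2x → x_m = 24.0000.
Social marginal benefit = demand + MEB = 136 - 2x.
Set SMB = MC: 136 - 2x = 18 + 2x → x* = 29.5000.
Gap = |24.0000 − 29.5000| = 5.5000.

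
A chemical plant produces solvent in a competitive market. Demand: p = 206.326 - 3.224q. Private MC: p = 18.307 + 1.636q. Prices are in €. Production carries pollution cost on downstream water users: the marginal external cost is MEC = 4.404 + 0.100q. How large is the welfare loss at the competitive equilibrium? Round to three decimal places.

Market equilibrium (private): 18.307 + 1.636q = 206.326 - 3.224q → q_m = 38.6870.
Social marginal cost = private MC + MEC = 22.711 + 1.736q.
Set SMC = demand: 22.711 + 1.736q = 206.326 - 3.224q → q* = 37.0192.
Height of the DWL triangle at q_m is SMC(q_m) − demand(q_m) = MEC(q_m) = 8.2727.
DWL = ½ × 1.6678 × 8.2727 = 6.8986.

DWL = €6.899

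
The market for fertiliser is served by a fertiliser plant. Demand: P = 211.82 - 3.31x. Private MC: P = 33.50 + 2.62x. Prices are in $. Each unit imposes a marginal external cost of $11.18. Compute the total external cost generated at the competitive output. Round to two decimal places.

$336.19

Market equilibrium (private): 33.50 + 2.62x = 211.82 - 3.31x → x_m = 30.0708.
Total external cost = MEC × x_m = 11.18 × 30.0708 = 336.1915.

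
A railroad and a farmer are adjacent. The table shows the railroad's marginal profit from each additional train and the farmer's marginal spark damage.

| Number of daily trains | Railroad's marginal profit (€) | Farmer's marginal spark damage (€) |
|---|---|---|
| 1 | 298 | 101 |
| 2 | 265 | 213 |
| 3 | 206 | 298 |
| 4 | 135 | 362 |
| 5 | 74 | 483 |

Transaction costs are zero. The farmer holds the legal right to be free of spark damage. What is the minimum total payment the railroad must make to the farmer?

€314

Efficient level: marginal profit ≥ marginal spark damage through level 2, so k* = 2.
With the farmer holding the right, the railroad must at least compensate total damage at k*: 101 + 213 = 314.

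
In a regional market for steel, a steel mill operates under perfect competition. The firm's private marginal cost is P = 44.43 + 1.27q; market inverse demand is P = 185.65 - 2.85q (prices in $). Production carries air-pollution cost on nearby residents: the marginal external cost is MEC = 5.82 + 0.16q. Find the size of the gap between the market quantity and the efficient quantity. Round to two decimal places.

2.64 units

Market equilibrium (private): 44.43 + 1.27q = 185.65 - 2.85q → q_m = 34.2767.
Social marginal cost = private MC + MEC = 50.25 + 1.43q.
Set SMC = demand: 50.25 + 1.43q = 185.65 - 2.85q → q* = 31.6355.
Gap = |34.2767 − 31.6355| = 2.6412.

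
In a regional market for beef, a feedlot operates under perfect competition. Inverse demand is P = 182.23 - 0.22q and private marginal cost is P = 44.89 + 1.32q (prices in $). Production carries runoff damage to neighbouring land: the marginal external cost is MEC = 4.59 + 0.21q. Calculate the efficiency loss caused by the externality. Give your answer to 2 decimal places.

Market equilibrium (private): 44.89 + 1.32q = 182.23 - 0.22q → q_m = 89.1818.
Social marginal cost = private MC + MEC = 49.48 + 1.53q.
Set SMC = demand: 49.48 + 1.53q = 182.23 - 0.22q → q* = 75.8571.
Height of the DWL triangle at q_m is SMC(q_m) − demand(q_m) = MEC(q_m) = 23.3182.
DWL = ½ × 13.3247 × 23.3182 = 155.3540.

DWL = $155.35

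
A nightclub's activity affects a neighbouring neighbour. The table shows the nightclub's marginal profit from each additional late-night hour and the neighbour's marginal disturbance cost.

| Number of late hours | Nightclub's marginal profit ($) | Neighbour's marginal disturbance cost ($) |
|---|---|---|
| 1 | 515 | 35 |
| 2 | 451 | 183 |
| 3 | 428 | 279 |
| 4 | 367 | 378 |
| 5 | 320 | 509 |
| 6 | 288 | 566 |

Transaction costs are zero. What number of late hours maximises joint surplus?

Bargaining reaches the level where marginal profit last exceeds marginal disturbance cost.
That holds through level 3 (428 ≥ 279) but not at 4 (367 < 378).

3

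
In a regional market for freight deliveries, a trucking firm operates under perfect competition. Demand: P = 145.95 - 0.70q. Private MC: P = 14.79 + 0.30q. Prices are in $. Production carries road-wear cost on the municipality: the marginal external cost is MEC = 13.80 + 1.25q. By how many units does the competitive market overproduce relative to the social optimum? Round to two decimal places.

Market equilibrium (private): 14.79 + 0.30q = 145.95 - 0.70q → q_m = 131.1600.
Social marginal cost = private MC + MEC = 28.59 + 1.55q.
Set SMC = demand: 28.59 + 1.55q = 145.95 - 0.70q → q* = 52.1600.
Gap = |131.1600 − 52.1600| = 79.0000.

79.00 units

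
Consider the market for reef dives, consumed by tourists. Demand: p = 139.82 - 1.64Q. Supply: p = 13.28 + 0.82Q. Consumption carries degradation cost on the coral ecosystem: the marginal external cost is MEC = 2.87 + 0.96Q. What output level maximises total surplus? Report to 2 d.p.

Q* = 36.16

Social marginal benefit = demand − MEC = 136.95 - 2.60Q.
Set SMB = MC: 136.95 - 2.60Q = 13.28 + 0.82Q → Q* = 36.1608.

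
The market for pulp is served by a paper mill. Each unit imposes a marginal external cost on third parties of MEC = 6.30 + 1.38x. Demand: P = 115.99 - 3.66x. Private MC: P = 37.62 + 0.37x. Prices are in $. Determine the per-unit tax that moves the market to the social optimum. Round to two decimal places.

tax = $24.68 per unit

Social marginal cost = private MC + MEC = 43.92 + 1.75x.
Set SMC = demand: 43.92 + 1.75x = 115.99 - 3.66x → x* = 13.3216.
The Pigouvian tax equals MEC at x*: 6.30 + 1.38×13.3216 = 24.6838.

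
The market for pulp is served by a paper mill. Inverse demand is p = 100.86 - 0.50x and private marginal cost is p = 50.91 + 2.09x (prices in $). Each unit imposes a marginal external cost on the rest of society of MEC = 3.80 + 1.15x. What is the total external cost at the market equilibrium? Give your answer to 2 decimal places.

$287.15

Market equilibrium (private): 50.91 + 2.09x = 100.86 - 0.50x → x_m = 19.2857.
Total external cost = ∫₀^{x_m} (3.80 + 1.15x) dx = 3.80×19.2857 + ½×1.15×19.2857² = 287.1501.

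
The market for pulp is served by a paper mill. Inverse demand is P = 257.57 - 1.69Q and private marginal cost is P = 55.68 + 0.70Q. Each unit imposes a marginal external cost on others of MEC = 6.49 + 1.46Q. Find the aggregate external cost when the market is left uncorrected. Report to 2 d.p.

5757.26

Market equilibrium (private): 55.68 + 0.70Q = 257.57 - 1.69Q → Q_m = 84.4728.
Total external cost = ∫₀^{Q_m} (6.49 + 1.46Q) dQ = 6.49×84.4728 + ½×1.46×84.4728² = 5757.2558.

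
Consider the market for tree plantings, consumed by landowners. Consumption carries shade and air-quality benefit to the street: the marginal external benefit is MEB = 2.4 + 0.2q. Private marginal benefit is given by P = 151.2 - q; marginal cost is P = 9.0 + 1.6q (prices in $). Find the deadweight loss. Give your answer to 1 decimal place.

Market equilibrium (private): 9.0 + 1.6q = 151.2 - q → q_m = 54.6923.
Social marginal benefit = demand + MEB = 153.6 - 0.8q.
Set SMB = MC: 153.6 - 0.8q = 9.0 + 1.6q → q* = 60.2500.
Height of the DWL triangle at q_m is SMB(q_m) − MC(q_m) = MEB(q_m) = 13.3385.
DWL = ½ × 5.5577 × 13.3385 = 37.0657.

DWL = $37.1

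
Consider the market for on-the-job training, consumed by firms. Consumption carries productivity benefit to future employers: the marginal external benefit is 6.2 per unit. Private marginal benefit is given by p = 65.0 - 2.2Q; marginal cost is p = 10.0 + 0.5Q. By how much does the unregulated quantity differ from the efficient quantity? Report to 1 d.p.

Market equilibrium (private): 10.0 + 0.5Q = 65.0 - 2.2Q → Q_m = 20.3704.
Social marginal benefit = demand + MEB = 71.2 - 2.2Q.
Set SMB = MC: 71.2 - 2.2Q = 10.0 + 0.5Q → Q* = 22.6667.
Gap = |20.3704 − 22.6667| = 2.2963.

2.3 units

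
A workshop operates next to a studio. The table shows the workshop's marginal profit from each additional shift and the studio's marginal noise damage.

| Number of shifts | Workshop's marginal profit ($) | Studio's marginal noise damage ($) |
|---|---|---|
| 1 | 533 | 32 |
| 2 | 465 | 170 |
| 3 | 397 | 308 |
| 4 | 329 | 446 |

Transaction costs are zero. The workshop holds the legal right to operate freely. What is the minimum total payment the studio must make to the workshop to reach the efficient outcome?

Left alone the workshop would choose level 4 (marginal profit stays positive).
Efficient level: k* = 3 (marginal profit ≥ marginal noise damage through 3).
The studio must at least cover the workshop's forgone profit from cutting 4→3: 329 = 329.

$329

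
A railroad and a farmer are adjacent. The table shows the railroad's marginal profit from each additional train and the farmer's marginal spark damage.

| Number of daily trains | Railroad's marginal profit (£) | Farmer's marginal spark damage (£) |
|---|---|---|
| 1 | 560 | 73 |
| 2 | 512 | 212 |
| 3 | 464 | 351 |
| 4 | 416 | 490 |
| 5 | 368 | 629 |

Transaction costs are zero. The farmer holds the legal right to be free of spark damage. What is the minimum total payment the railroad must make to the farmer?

£636

Efficient level: marginal profit ≥ marginal spark damage through level 3, so k* = 3.
With the farmer holding the right, the railroad must at least compensate total damage at k*: 73 + 212 + 351 = 636.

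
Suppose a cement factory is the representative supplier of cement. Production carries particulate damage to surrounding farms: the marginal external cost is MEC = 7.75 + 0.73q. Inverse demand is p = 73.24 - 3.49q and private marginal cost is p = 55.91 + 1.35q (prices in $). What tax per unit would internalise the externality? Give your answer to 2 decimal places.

Social marginal cost = private MC + MEC = 63.66 + 2.08q.
Set SMC = demand: 63.66 + 2.08q = 73.24 - 3.49q → q* = 1.7199.
The Pigouvian tax equals MEC at q*: 7.75 + 0.73×1.7199 = 9.0055.

tax = $9.01 per unit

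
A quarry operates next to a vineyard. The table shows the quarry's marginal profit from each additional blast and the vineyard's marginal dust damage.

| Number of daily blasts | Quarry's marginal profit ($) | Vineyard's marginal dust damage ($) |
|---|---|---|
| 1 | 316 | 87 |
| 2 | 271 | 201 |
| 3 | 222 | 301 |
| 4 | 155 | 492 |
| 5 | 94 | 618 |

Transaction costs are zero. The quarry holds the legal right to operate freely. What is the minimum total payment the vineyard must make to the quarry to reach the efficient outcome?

Left alone the quarry would choose level 5 (marginal profit stays positive).
Efficient level: k* = 2 (marginal profit ≥ marginal dust damage through 2).
The vineyard must at least cover the quarry's forgone profit from cutting 5→2: 222 + 155 + 94 = 471.

$471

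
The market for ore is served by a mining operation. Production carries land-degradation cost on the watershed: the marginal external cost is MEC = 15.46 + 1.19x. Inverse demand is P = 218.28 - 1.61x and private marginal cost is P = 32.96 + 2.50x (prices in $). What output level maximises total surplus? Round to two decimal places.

x* = 32.05

Social marginal cost = private MC + MEC = 48.42 + 3.69x.
Set SMC = demand: 48.42 + 3.69x = 218.28 - 1.61x → x* = 32.0491.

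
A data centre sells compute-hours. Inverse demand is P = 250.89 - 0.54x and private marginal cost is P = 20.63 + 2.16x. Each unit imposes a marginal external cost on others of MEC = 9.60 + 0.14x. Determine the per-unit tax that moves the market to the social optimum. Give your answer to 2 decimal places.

Social marginal cost = private MC + MEC = 30.23 + 2.30x.
Set SMC = demand: 30.23 + 2.30x = 250.89 - 0.54x → x* = 77.6972.
The Pigouvian tax equals MEC at x*: 9.60 + 0.14×77.6972 = 20.4776.

tax = 20.48 per unit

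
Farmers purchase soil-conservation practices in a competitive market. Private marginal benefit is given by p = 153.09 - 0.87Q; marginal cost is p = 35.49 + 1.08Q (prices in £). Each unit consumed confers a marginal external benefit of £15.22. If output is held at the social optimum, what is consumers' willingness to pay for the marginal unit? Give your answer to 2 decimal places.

P = £93.83

Social marginal benefit = demand + MEB = 168.31 - 0.87Q.
Set SMB = MC: 168.31 - 0.87Q = 35.49 + 1.08Q → Q* = 68.1128.
Consumer price on the demand curve at Q*: 153.09 − 0.87×68.1128 = 93.8319.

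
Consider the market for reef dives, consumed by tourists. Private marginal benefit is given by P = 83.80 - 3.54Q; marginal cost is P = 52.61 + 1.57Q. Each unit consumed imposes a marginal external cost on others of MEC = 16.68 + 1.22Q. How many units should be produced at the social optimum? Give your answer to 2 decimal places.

Social marginal benefit = demand − MEC = 67.12 - 4.76Q.
Set SMB = MC: 67.12 - 4.76Q = 52.61 + 1.57Q → Q* = 2.2923.

Q* = 2.29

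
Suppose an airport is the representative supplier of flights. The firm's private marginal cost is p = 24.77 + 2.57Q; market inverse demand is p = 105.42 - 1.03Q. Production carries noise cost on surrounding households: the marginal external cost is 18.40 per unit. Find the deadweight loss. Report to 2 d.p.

DWL = 47.02

Market equilibrium (private): 24.77 + 2.57Q = 105.42 - 1.03Q → Q_m = 22.4028.
Social marginal cost = private MC + MEC = 43.17 + 2.57Q.
Set SMC = demand: 43.17 + 2.57Q = 105.42 - 1.03Q → Q* = 17.2917.
Height of the DWL triangle at Q_m is SMC(Q_m) − demand(Q_m) = MEC(Q_m) = 18.4000.
DWL = ½ × 5.1111 × 18.4000 = 47.0221.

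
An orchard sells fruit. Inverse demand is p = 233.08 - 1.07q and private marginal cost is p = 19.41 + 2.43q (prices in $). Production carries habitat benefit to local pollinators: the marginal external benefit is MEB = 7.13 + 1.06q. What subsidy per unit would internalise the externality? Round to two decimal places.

subsidy = $103.05 per unit

Social marginal cost = private MC − MEB = 12.28 + 1.37q.
Set SMC = demand: 12.28 + 1.37q = 233.08 - 1.07q → q* = 90.4918.
The Pigouvian subsidy equals MEB at q*: 7.13 + 1.06×90.4918 = 103.0513.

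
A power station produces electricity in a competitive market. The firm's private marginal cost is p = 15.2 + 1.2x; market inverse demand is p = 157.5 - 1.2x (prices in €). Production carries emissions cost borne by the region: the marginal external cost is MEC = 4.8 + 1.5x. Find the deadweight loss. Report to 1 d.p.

Market equilibrium (private): 15.2 + 1.2x = 157.5 - 1.2x → x_m = 59.2917.
Social marginal cost = private MC + MEC = 20.0 + 2.7x.
Set SMC = demand: 20.0 + 2.7x = 157.5 - 1.2x → x* = 35.2564.
Height of the DWL triangle at x_m is SMC(x_m) − demand(x_m) = MEC(x_m) = 93.7375.
DWL = ½ × 24.0353 × 93.7375 = 1126.5045.

DWL = €1126.5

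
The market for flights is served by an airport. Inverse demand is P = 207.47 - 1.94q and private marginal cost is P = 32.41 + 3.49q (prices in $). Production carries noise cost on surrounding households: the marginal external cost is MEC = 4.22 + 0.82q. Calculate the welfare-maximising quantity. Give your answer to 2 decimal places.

q* = 27.33

Social marginal cost = private MC + MEC = 36.63 + 4.31q.
Set SMC = demand: 36.63 + 4.31q = 207.47 - 1.94q → q* = 27.3344.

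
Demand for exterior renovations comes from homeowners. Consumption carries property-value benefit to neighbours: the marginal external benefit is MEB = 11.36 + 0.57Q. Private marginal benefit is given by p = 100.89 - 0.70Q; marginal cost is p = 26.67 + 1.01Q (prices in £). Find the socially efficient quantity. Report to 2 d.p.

Q* = 75.07

Social marginal benefit = demand + MEB = 112.25 - 0.13Q.
Set SMB = MC: 112.25 - 0.13Q = 26.67 + 1.01Q → Q* = 75.0702.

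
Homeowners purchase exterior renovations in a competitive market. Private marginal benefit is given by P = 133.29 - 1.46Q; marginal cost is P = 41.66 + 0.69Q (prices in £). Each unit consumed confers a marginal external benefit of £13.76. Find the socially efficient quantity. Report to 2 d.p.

Social marginal benefit = demand + MEB = 147.05 - 1.46Q.
Set SMB = MC: 147.05 - 1.46Q = 41.66 + 0.69Q → Q* = 49.0186.

Q* = 49.02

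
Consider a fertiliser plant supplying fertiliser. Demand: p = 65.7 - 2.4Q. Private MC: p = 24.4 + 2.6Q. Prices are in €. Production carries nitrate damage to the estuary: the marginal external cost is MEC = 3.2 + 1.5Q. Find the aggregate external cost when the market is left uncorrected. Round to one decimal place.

€77.6

Market equilibrium (private): 24.4 + 2.6Q = 65.7 - 2.4Q → Q_m = 8.2600.
Total external cost = ∫₀^{Q_m} (3.2 + 1.5Q) dQ = 3.2×8.2600 + ½×1.5×8.2600² = 77.6027.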